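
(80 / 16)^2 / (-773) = -25 / 773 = -0.03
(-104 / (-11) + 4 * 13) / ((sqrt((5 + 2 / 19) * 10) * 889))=338 * sqrt(18430) / 4742815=0.01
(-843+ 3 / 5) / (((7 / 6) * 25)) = -25272 / 875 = -28.88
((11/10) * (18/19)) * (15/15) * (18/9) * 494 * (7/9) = 800.80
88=88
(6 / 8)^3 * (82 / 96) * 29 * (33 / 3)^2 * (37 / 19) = 2462.40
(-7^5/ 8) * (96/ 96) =-16807/ 8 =-2100.88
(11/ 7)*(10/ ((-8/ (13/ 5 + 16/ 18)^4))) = -6683305211/ 22963500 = -291.04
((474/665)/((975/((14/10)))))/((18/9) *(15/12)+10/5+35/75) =948/4600375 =0.00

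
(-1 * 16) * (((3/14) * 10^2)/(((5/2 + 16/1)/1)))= -4800/259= -18.53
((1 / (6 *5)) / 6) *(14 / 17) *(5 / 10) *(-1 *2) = -7 / 1530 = -0.00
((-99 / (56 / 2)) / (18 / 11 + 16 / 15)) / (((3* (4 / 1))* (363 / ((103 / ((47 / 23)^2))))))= -817305 / 110343968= -0.01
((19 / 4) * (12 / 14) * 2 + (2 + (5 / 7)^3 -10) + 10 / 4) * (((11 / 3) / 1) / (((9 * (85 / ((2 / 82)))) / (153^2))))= 1157343 / 140630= 8.23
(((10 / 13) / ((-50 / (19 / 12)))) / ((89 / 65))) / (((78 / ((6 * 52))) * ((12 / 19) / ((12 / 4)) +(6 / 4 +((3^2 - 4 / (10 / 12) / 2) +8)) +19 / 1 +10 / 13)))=-46930 / 23794239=-0.00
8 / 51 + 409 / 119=1283 / 357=3.59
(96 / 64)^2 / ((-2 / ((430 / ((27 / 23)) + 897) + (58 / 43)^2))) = -63158369 / 44376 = -1423.26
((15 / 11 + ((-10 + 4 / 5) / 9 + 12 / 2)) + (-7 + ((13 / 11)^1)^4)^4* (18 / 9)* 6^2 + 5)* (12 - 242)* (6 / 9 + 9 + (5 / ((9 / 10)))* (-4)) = 503124368123539145914938892 / 3721928118949345041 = 135178421.52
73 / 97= 0.75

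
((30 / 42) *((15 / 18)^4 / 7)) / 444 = 3125 / 28195776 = 0.00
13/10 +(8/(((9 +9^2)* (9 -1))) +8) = 419/45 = 9.31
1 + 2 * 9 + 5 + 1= 25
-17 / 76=-0.22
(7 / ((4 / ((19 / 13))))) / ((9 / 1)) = 133 / 468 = 0.28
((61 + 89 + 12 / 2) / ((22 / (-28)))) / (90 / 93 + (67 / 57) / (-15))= -57886920 / 259303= -223.24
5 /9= 0.56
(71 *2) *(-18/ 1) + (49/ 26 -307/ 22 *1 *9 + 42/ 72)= -4597375/ 1716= -2679.12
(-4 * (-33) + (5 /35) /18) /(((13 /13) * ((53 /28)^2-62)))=-931448 /412191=-2.26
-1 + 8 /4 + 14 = 15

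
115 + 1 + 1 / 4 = 465 / 4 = 116.25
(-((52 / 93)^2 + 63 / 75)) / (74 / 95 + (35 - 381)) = 4735351 / 1418263020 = 0.00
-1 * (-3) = 3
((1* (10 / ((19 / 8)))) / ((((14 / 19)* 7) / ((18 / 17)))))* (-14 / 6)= -240 / 119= -2.02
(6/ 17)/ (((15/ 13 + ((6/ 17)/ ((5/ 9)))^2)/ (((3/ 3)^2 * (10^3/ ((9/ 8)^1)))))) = 88400000/ 438849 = 201.44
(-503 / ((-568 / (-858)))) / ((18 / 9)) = -215787 / 568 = -379.91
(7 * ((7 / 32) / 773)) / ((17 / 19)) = 931 / 420512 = 0.00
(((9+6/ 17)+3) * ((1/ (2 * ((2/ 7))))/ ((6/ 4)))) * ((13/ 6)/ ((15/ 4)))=1274/ 153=8.33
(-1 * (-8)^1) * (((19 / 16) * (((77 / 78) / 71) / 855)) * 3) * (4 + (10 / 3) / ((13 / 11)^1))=10241 / 3239730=0.00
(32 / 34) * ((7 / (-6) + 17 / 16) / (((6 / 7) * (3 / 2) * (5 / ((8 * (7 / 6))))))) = -196 / 1377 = -0.14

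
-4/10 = -2/5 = -0.40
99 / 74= 1.34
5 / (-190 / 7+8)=-35 / 134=-0.26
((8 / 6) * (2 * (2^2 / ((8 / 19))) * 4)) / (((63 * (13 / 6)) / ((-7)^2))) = 4256 / 117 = 36.38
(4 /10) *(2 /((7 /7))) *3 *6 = 14.40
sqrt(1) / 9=1 / 9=0.11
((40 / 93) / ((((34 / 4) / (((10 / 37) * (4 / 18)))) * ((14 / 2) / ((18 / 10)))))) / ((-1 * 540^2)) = -4 / 1492550955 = -0.00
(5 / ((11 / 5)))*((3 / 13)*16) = 1200 / 143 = 8.39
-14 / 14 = -1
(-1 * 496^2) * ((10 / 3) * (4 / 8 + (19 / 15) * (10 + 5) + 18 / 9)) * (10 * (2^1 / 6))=-58770488.89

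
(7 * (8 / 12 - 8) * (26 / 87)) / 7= -572 / 261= -2.19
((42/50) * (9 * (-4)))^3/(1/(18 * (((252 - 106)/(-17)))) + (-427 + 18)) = 1135509435648/16794828125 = 67.61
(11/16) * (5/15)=11/48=0.23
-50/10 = -5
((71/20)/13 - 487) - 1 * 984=-382389/260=-1470.73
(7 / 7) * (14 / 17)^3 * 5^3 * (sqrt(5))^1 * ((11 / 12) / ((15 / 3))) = 188650 * sqrt(5) / 14739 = 28.62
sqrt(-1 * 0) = 0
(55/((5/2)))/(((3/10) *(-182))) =-110/273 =-0.40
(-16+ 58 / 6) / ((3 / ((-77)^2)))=-112651 / 9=-12516.78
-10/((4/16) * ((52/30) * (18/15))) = -250/13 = -19.23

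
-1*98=-98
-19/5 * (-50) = 190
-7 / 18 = -0.39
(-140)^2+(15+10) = 19625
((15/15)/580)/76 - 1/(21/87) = -1278313/308560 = -4.14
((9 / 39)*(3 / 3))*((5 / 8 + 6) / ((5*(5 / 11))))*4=1749 / 650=2.69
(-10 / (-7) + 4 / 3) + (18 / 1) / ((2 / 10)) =1948 / 21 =92.76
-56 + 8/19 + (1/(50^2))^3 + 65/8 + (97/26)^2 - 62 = -4793185546871789/50171875000000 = -95.54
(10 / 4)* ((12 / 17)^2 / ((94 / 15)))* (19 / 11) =51300 / 149413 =0.34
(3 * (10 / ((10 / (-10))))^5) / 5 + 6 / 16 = -479997 / 8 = -59999.62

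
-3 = -3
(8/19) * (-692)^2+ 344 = 3837448/19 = 201970.95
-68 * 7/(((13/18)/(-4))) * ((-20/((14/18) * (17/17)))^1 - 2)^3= -35747576064/637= -56118643.74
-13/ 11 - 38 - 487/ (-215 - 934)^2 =-39.18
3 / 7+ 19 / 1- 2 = 122 / 7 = 17.43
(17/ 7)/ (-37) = -17/ 259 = -0.07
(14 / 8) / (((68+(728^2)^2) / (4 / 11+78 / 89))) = 4249 / 549968992954392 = 0.00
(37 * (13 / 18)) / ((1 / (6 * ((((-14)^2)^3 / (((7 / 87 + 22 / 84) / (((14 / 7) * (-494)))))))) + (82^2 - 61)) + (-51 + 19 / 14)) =1452768011688448 / 359538725002608735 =0.00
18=18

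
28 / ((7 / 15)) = 60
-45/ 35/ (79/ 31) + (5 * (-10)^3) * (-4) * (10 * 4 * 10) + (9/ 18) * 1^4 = 8847999995/ 1106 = 8000000.00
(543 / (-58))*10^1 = -2715 / 29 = -93.62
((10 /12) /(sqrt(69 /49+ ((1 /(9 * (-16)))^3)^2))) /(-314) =-8709120 * sqrt(615210930929713) /96588116155964941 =-0.00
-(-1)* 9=9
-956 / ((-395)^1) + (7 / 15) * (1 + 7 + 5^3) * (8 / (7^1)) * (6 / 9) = 176716 / 3555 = 49.71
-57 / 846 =-19 / 282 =-0.07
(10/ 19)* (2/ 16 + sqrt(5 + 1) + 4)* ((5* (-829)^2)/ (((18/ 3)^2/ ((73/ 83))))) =1254214825* sqrt(6)/ 28386 + 13796363075/ 75696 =290489.06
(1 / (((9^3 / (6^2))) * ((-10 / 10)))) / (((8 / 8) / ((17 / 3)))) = -68 / 243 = -0.28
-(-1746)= 1746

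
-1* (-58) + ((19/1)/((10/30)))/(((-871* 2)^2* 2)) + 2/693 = 243954708589/4205905704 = 58.00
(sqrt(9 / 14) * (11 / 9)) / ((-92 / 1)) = -11 * sqrt(14) / 3864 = -0.01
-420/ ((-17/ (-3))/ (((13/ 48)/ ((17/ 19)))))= -25935/ 1156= -22.44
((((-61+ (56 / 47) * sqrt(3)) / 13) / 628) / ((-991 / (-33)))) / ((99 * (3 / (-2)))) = 61 / 36407358 - 28 * sqrt(3) / 855572913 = 0.00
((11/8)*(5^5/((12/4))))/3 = 477.43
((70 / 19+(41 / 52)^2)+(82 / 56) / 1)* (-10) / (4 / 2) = -10375685 / 359632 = -28.85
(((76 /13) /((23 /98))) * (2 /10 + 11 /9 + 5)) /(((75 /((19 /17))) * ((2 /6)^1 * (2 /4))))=4811408 /336375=14.30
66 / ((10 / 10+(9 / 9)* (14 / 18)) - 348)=-0.19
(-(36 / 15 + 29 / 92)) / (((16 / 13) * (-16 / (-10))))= -16237 / 11776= -1.38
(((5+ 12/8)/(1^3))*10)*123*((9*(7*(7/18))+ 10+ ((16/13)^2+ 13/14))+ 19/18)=165875545/546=303801.36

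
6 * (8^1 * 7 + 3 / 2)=345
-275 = -275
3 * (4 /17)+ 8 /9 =244 /153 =1.59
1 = 1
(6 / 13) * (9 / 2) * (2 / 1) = 54 / 13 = 4.15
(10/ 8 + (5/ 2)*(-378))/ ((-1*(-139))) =-3775/ 556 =-6.79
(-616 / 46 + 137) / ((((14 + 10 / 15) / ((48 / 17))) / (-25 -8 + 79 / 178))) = -296553330 / 382789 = -774.72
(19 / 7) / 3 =0.90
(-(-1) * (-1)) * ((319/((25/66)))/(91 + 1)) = -10527/1150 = -9.15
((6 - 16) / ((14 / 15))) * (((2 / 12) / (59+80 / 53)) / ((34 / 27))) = -11925 / 508844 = -0.02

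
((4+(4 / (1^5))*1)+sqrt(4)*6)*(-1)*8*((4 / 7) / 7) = -640 / 49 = -13.06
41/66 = 0.62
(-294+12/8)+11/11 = -583/2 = -291.50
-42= -42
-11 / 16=-0.69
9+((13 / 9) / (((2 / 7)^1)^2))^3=258894757 / 46656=5549.01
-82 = -82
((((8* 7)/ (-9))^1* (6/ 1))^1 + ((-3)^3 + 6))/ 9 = -175/ 27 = -6.48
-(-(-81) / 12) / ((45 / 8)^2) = -0.21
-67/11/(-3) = 67/33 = 2.03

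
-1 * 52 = -52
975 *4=3900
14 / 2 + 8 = 15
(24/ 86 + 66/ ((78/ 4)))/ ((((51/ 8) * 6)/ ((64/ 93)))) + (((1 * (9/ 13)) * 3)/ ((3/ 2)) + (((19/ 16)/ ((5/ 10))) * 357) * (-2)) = -53905906477/ 31816044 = -1694.30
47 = 47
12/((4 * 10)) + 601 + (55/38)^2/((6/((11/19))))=495084379/823080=601.50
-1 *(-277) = 277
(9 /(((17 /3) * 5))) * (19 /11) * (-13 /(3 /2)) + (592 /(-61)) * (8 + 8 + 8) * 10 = -133116006 /57035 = -2333.94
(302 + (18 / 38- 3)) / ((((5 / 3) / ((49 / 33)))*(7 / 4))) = 31864 / 209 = 152.46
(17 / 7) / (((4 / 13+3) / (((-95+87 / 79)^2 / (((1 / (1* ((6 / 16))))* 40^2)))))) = 9120679503 / 6011331200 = 1.52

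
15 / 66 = 5 / 22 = 0.23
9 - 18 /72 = 35 /4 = 8.75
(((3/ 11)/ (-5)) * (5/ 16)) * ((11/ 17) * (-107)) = 321/ 272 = 1.18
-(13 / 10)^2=-169 / 100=-1.69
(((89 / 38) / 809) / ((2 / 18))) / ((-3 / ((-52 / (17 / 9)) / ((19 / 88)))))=5498064 / 4964833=1.11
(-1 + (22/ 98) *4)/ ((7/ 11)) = -55/ 343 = -0.16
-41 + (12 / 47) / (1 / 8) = -1831 / 47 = -38.96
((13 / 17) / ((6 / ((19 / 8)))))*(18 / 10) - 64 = -86299 / 1360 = -63.46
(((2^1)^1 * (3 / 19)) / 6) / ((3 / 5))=5 / 57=0.09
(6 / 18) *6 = 2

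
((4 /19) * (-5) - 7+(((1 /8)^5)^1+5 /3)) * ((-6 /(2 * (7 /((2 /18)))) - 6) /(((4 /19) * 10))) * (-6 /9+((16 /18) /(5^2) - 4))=-157841312333 /1857945600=-84.95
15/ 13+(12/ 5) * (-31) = -4761/ 65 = -73.25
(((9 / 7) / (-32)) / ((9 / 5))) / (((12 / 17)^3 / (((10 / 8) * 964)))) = -29600825 / 387072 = -76.47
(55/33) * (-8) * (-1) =40/3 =13.33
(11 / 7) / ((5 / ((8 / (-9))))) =-88 / 315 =-0.28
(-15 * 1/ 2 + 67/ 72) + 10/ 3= -233/ 72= -3.24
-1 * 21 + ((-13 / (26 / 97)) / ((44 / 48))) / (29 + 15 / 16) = -119961 / 5269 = -22.77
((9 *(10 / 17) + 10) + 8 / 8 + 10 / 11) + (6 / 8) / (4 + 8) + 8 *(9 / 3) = 41.27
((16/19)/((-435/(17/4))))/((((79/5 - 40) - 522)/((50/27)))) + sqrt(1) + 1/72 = 988668317/975098088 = 1.01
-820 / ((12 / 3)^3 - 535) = 820 / 471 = 1.74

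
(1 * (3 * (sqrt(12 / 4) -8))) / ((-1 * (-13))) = -1.45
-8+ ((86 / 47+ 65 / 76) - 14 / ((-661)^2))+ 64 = 58.69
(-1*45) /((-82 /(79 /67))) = 3555 /5494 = 0.65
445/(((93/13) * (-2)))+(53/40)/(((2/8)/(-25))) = -163.60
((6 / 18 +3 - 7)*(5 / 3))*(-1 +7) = -110 / 3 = -36.67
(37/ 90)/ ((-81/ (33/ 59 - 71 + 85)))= -31783/ 430110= -0.07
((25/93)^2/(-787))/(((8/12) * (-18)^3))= 625/26464694544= 0.00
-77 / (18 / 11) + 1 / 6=-422 / 9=-46.89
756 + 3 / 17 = 12855 / 17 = 756.18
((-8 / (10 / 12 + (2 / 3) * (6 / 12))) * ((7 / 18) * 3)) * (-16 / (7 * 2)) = 64 / 7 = 9.14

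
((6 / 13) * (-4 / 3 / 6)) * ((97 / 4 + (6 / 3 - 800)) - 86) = 88.18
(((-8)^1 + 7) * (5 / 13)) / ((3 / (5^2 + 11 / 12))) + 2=-619 / 468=-1.32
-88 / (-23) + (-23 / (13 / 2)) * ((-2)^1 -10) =13840 / 299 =46.29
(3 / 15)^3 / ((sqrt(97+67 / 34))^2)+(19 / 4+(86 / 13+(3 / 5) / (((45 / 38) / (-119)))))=-48.93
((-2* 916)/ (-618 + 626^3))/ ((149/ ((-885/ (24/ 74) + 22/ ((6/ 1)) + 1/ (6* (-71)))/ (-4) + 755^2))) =-445397436817/ 15571045475292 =-0.03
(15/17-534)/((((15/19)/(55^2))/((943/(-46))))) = 1423782195/34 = 41875946.91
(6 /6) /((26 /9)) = 0.35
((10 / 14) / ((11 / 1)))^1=5 / 77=0.06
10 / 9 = 1.11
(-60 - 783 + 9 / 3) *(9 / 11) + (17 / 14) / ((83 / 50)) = -4387685 / 6391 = -686.54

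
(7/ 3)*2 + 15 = 59/ 3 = 19.67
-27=-27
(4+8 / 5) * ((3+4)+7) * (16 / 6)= 3136 / 15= 209.07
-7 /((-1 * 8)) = 0.88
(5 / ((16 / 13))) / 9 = 65 / 144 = 0.45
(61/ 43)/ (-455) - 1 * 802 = -15691191/ 19565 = -802.00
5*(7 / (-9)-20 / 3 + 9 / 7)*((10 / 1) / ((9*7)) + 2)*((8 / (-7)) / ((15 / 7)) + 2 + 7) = -6701536 / 11907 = -562.82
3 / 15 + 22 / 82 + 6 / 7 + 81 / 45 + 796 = 229349 / 287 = 799.13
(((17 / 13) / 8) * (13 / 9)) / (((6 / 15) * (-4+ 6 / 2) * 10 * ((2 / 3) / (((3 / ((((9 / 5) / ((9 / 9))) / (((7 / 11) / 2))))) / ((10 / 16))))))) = -119 / 1584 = -0.08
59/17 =3.47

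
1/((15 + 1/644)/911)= 60.73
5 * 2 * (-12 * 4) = -480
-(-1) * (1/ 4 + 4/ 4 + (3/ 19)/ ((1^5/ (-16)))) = -97/ 76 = -1.28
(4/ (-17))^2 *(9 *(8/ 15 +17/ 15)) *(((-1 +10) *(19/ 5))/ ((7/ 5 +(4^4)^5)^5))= 950000/ 53750589675208889750457753538099696783558722194207701527705036549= 0.00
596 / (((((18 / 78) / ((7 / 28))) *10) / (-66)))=-21307 / 5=-4261.40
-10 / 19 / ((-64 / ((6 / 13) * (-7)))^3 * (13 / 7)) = -324135 / 8890925056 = -0.00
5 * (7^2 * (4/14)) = 70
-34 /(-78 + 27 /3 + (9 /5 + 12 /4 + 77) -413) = 170 /2001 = 0.08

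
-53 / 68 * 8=-106 / 17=-6.24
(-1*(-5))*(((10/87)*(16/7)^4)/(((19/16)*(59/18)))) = 314572800/78054109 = 4.03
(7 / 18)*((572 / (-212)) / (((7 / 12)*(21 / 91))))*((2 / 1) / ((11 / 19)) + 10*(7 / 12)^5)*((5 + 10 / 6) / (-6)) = 4776103085 / 133529472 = 35.77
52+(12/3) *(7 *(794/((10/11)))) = 122536/5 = 24507.20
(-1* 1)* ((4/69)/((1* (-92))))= 1/1587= 0.00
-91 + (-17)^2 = 198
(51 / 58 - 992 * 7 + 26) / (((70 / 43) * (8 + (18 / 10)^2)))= -86256495 / 228172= -378.03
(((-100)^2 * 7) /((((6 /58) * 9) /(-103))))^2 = 43718628100000000 /729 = 59970683264746.23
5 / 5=1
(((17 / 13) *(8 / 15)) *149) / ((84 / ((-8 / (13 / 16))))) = -648448 / 53235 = -12.18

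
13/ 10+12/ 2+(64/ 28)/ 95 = 9741/ 1330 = 7.32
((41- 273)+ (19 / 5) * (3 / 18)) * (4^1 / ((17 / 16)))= -222112 / 255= -871.03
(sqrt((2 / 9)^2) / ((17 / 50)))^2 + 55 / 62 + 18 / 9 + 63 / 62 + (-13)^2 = 125782240 / 725679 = 173.33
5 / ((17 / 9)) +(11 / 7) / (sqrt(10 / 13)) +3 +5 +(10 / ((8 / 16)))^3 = 11 * sqrt(130) / 70 +136181 / 17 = 8012.44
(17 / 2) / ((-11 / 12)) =-102 / 11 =-9.27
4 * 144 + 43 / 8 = 4651 / 8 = 581.38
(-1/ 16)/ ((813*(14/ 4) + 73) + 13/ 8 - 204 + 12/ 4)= -1/ 43506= -0.00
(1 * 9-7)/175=2/175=0.01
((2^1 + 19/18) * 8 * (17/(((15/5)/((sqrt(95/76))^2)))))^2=21855625/729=29980.28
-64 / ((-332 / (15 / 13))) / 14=120 / 7553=0.02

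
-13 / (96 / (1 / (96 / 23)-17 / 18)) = 2639 / 27648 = 0.10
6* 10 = 60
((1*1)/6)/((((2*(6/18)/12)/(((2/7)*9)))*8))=27/28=0.96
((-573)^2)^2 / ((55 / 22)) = 215599864482 / 5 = 43119972896.40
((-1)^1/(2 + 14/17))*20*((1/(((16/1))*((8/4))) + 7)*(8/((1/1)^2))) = -6375/16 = -398.44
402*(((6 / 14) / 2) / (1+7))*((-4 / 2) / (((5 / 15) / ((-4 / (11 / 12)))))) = 21708 / 77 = 281.92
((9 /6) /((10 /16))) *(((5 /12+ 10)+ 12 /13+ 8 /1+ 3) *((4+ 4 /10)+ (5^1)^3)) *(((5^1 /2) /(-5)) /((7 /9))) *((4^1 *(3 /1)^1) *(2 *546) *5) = -292221432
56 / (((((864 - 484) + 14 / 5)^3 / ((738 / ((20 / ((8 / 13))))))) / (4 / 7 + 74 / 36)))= 678550 / 11394077409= 0.00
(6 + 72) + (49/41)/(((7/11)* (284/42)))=455733/5822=78.28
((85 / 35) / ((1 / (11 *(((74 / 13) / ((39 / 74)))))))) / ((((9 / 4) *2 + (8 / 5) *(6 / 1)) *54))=5120060 / 13511043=0.38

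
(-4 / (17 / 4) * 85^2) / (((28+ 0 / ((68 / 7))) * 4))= -425 / 7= -60.71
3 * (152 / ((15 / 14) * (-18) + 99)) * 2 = 1064 / 93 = 11.44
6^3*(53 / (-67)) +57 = -7629 / 67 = -113.87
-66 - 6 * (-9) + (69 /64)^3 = -2817219 /262144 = -10.75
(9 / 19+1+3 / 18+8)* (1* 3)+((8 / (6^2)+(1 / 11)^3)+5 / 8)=54203681 / 1820808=29.77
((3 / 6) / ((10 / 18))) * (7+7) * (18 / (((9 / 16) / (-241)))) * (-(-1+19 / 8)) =668052 / 5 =133610.40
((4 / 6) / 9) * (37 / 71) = 74 / 1917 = 0.04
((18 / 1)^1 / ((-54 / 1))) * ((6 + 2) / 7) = -8 / 21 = -0.38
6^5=7776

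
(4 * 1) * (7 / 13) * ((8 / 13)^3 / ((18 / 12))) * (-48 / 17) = -458752 / 485537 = -0.94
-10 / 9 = -1.11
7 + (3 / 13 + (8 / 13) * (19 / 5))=622 / 65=9.57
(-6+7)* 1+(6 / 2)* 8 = 25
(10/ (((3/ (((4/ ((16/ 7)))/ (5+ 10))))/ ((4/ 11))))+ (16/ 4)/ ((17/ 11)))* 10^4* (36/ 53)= 183760000/ 9911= 18541.02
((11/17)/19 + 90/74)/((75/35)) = 104594/179265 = 0.58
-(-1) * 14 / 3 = 14 / 3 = 4.67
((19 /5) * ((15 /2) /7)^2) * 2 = 855 /98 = 8.72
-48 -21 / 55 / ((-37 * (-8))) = -781461 / 16280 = -48.00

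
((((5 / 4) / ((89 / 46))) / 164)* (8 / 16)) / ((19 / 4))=115 / 277324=0.00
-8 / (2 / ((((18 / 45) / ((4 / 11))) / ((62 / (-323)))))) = 3553 / 155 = 22.92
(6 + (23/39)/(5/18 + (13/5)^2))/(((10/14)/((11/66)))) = 292222/205855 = 1.42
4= 4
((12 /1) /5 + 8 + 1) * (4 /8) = 57 /10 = 5.70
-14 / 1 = -14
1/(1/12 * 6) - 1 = 1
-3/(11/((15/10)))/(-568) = 9/12496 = 0.00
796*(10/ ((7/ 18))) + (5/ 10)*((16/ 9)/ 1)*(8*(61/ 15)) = 19370128/ 945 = 20497.49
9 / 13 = 0.69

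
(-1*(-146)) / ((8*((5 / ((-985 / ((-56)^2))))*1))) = -14381 / 12544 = -1.15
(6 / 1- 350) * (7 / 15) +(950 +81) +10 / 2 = 13132 / 15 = 875.47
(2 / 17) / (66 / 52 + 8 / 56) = 0.08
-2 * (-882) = 1764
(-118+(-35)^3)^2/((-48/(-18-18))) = 5545194147/4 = 1386298536.75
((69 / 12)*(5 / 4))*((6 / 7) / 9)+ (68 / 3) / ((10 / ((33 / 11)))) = 6287 / 840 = 7.48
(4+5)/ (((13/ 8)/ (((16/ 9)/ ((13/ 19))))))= 2432/ 169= 14.39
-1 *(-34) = 34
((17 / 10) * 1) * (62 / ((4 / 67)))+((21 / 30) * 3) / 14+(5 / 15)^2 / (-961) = 76353367 / 43245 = 1765.60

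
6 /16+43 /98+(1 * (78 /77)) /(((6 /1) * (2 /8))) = 6421 /4312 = 1.49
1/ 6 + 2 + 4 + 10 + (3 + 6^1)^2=583/ 6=97.17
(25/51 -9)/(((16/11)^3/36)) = -866481/8704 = -99.55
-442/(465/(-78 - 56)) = 59228/465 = 127.37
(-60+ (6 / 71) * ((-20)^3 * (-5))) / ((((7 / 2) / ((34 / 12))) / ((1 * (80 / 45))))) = 21373760 / 4473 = 4778.39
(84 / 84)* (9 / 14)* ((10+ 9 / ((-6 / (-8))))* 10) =141.43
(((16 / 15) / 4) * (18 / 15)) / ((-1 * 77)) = -8 / 1925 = -0.00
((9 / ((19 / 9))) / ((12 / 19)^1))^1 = 27 / 4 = 6.75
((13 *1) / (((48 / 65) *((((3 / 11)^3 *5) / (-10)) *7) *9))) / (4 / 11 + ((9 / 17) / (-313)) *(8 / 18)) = -13165904609 / 173420352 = -75.92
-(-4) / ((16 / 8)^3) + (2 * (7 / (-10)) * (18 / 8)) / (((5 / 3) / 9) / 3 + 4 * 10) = 27347 / 64900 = 0.42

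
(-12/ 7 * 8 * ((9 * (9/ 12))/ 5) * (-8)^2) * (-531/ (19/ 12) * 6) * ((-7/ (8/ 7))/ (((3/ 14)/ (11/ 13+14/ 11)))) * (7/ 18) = -762895397376/ 13585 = -56157187.88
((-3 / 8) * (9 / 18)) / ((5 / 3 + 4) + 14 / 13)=-117 / 4208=-0.03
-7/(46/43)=-301/46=-6.54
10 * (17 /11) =170 /11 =15.45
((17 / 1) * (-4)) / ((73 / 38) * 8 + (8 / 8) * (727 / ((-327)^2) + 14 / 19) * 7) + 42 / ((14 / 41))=119.69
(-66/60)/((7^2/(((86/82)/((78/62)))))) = -14663/783510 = -0.02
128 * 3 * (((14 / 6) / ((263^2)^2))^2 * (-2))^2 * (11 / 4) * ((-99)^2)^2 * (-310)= -3728494638570240 / 523952571101073549161755655108338707841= -0.00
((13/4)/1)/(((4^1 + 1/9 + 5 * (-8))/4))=-117/323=-0.36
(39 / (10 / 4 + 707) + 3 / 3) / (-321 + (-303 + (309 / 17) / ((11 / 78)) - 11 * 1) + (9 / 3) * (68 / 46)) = -195109 / 92781745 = -0.00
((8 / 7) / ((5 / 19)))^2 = 23104 / 1225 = 18.86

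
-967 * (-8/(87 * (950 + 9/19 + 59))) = 36746/417165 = 0.09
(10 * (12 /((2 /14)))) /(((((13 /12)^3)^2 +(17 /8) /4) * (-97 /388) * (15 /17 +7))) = -12182814720 /61382653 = -198.47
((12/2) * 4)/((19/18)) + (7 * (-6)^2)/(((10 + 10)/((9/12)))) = 12231/380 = 32.19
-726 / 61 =-11.90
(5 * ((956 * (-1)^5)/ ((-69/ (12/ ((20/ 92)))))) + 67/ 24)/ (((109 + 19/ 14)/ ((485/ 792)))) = 62361397/ 2936736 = 21.23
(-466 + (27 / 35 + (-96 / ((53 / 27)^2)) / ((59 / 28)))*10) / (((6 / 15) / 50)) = -83604211000 / 1160117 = -72065.33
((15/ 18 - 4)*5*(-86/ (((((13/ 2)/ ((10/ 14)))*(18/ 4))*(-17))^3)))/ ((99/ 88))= -261440000/ 72872259159609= -0.00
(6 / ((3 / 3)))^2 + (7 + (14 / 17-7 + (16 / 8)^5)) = 1170 / 17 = 68.82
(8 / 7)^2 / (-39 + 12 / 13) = -832 / 24255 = -0.03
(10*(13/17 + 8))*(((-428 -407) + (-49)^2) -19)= 135590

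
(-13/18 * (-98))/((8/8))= 637/9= 70.78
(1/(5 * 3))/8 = 1/120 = 0.01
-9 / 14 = -0.64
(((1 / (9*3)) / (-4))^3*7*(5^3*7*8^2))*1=-6125 / 19683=-0.31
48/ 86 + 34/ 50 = 1331/ 1075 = 1.24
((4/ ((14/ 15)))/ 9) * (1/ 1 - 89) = -880/ 21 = -41.90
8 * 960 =7680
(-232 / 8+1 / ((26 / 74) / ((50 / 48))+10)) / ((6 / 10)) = -1381865 / 28686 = -48.17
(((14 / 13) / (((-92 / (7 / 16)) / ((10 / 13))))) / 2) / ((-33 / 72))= 735 / 171028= 0.00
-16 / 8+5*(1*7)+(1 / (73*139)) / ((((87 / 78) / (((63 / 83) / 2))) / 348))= 27802461 / 842201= 33.01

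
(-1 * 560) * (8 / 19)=-235.79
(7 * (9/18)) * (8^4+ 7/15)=430129/30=14337.63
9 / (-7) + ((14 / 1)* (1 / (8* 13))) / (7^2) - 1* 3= -1559 / 364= -4.28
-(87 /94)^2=-7569 /8836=-0.86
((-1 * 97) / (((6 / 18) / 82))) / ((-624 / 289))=1149353 / 104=11051.47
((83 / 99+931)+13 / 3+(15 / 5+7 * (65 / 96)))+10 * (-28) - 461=642823 / 3168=202.91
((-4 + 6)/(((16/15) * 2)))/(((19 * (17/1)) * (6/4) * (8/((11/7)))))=55/144704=0.00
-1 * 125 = -125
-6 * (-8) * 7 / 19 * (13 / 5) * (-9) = -39312 / 95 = -413.81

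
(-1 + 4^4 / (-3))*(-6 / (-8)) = -259 / 4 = -64.75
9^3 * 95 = 69255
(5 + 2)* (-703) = -4921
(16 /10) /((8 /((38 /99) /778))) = 19 /192555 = 0.00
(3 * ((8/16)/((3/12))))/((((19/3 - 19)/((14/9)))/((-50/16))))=175/76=2.30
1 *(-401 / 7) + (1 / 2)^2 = -1597 / 28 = -57.04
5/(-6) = -5/6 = -0.83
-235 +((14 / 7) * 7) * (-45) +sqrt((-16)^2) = -849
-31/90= -0.34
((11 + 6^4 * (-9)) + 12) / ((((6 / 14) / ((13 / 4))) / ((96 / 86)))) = -4237324 / 43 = -98542.42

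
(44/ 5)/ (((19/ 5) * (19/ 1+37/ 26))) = 1144/ 10089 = 0.11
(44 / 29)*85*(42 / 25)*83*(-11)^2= 315510888 / 145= 2175937.16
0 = 0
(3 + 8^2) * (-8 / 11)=-536 / 11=-48.73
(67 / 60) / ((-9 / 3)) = -67 / 180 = -0.37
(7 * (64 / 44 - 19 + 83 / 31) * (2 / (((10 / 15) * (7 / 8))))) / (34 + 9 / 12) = -486720 / 47399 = -10.27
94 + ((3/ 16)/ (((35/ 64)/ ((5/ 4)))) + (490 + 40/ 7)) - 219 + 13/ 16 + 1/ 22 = 458305/ 1232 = 372.00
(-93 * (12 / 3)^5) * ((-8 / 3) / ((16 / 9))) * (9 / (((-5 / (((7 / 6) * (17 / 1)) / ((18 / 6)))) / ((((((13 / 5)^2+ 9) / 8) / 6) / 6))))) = -11627728 / 125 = -93021.82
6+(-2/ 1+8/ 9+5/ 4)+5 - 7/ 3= 317/ 36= 8.81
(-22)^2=484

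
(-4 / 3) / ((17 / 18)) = -24 / 17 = -1.41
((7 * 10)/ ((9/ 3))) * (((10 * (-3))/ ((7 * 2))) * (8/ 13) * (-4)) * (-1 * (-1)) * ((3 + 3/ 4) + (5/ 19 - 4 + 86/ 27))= 2625200/ 6669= 393.64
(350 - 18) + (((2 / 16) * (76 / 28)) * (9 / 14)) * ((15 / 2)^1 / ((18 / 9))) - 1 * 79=795973 / 3136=253.82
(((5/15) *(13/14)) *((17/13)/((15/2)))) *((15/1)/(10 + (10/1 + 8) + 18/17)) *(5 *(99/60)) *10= 15895/6916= 2.30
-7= -7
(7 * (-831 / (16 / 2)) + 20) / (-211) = 5657 / 1688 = 3.35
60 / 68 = 0.88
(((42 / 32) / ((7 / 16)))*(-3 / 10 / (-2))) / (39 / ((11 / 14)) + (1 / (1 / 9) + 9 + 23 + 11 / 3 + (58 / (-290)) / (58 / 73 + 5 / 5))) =38907 / 8143804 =0.00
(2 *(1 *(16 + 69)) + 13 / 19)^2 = 10517049 / 361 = 29133.10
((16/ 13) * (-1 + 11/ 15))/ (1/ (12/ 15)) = -256/ 975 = -0.26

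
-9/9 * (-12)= 12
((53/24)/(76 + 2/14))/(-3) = -371/38376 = -0.01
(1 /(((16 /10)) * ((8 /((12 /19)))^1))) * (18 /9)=0.10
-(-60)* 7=420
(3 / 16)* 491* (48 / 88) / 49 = 4419 / 4312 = 1.02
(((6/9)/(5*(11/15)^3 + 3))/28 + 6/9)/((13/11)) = 1041073/1832376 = 0.57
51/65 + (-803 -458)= -81914/65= -1260.22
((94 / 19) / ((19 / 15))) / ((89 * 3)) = 470 / 32129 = 0.01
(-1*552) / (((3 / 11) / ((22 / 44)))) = -1012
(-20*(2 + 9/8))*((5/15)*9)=-375/2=-187.50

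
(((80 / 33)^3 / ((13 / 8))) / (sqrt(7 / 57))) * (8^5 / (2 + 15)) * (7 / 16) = 8388608000 * sqrt(399) / 7942077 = 21098.05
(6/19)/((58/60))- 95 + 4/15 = -780271/8265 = -94.41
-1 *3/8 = -3/8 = -0.38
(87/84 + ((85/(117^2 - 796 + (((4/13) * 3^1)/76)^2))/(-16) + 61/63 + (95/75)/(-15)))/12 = 12680239251079/79288175836800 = 0.16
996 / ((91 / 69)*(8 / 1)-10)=34362 / 19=1808.53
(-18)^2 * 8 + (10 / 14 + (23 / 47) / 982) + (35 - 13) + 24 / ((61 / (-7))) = 51475889099 / 19707758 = 2611.96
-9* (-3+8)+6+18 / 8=-147 / 4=-36.75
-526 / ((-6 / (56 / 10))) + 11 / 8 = 59077 / 120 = 492.31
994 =994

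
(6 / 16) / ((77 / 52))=39 / 154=0.25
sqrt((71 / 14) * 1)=sqrt(994) / 14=2.25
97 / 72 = 1.35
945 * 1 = 945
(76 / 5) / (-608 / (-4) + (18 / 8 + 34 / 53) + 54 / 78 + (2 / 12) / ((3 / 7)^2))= 0.10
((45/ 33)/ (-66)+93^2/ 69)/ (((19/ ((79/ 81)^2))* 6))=4353540611/ 4163111964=1.05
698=698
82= 82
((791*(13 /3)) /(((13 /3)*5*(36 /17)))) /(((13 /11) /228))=2810423 /195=14412.43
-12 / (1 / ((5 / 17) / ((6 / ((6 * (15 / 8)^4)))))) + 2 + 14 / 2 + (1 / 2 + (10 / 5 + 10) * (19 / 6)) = 67505 / 17408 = 3.88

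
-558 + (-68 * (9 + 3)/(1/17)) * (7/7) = -14430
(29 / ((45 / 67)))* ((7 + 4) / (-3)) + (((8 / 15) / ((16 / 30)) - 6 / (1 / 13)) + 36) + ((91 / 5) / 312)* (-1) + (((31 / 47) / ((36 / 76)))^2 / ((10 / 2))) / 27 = -7705093883 / 38648664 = -199.36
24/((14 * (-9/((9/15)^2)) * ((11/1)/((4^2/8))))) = -24/1925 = -0.01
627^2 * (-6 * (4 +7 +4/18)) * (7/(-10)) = 92647401/5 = 18529480.20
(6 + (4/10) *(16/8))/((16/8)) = 3.40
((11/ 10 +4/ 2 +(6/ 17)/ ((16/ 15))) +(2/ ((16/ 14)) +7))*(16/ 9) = 5522/ 255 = 21.65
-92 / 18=-46 / 9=-5.11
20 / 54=10 / 27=0.37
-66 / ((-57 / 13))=286 / 19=15.05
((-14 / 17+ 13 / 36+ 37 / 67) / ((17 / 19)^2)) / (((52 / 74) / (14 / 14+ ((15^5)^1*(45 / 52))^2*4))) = 57444474771575979639131 / 208278341856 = 275806280478.71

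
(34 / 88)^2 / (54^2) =289 / 5645376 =0.00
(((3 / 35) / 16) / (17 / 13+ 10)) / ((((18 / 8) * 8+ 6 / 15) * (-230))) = -13 / 116126080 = -0.00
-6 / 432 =-1 / 72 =-0.01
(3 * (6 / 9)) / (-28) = -1 / 14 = -0.07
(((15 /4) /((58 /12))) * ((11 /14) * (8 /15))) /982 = 0.00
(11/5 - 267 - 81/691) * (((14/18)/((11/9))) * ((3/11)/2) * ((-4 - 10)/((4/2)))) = 134547483/836110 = 160.92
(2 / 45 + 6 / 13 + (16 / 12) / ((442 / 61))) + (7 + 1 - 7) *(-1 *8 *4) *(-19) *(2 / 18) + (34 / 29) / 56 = 183758363 / 2691780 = 68.27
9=9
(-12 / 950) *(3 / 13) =-18 / 6175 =-0.00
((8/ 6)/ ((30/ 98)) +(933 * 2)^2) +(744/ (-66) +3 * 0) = 1723564796/ 495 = 3481949.08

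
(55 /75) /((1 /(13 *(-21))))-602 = -4011 /5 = -802.20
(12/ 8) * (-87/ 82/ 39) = -87/ 2132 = -0.04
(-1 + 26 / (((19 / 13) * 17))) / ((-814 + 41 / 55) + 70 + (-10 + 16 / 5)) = -275 / 4441573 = -0.00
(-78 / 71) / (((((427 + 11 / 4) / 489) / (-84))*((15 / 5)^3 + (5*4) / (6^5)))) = 395456256 / 101693939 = 3.89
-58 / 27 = -2.15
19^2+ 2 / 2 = 362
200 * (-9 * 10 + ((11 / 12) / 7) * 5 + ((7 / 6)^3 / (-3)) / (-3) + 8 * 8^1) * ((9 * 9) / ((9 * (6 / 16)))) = -68499400 / 567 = -120810.23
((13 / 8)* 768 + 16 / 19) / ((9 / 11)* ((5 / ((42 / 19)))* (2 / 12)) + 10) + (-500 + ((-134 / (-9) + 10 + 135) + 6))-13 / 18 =-77343581 / 361950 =-213.69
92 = 92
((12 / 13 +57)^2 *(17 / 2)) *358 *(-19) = -32782759353 / 169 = -193980824.57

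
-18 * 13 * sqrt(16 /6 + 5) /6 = -13 * sqrt(69) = -107.99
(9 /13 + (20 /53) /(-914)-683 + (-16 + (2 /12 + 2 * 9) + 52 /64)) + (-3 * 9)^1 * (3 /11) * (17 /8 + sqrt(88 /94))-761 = -242060407081 /166252944-162 * sqrt(517) /517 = -1463.10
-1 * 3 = -3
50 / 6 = 25 / 3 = 8.33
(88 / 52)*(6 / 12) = 11 / 13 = 0.85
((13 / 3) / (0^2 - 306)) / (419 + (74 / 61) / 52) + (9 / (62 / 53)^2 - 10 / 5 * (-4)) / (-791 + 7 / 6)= -0.02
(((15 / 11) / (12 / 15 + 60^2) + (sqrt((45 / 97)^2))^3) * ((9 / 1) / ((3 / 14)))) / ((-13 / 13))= -54345629925 / 12910672258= -4.21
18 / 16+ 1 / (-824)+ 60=61.12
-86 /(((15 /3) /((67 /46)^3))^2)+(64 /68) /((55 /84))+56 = 544643250236031 /22146168994400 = 24.59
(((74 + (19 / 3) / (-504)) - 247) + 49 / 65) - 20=-18895187 / 98280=-192.26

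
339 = 339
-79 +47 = -32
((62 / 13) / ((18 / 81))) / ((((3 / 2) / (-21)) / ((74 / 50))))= -144522 / 325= -444.68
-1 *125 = -125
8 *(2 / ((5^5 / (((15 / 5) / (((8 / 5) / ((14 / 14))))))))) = 6 / 625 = 0.01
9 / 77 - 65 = -4996 / 77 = -64.88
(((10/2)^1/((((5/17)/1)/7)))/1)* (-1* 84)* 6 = -59976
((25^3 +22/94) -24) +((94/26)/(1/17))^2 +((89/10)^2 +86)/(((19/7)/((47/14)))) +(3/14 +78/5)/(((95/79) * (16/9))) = 16556613340959/845135200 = 19590.49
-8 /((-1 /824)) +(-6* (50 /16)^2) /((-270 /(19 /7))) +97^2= 64518407 /4032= 16001.59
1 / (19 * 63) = 1 / 1197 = 0.00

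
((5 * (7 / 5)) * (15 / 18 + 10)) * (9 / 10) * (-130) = -17745 / 2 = -8872.50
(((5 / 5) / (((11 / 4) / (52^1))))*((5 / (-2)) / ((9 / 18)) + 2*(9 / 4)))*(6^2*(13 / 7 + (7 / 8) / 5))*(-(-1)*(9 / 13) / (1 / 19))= -3502764 / 385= -9098.09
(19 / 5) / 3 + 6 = 109 / 15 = 7.27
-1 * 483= -483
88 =88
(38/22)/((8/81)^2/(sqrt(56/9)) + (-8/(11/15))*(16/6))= -3180674385/53569251832 -457083*sqrt(14)/214277007328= -0.06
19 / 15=1.27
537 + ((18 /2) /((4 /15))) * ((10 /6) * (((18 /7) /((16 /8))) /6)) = 30747 /56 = 549.05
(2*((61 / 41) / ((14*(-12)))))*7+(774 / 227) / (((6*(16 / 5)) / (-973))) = -77248343 / 446736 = -172.92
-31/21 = -1.48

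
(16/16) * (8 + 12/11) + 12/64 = 1633/176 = 9.28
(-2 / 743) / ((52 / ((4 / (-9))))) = 2 / 86931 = 0.00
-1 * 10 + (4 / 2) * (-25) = -60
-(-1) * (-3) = -3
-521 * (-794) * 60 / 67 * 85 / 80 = 52743435 / 134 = 393607.72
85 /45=17 /9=1.89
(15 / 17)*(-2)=-30 / 17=-1.76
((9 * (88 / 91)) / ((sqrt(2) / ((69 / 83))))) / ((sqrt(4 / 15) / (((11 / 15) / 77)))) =4554 * sqrt(30) / 264355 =0.09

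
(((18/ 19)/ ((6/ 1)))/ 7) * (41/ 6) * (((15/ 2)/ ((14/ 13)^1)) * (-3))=-23985/ 7448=-3.22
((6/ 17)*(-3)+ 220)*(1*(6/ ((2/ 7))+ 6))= 100494/ 17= 5911.41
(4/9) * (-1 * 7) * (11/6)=-154/27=-5.70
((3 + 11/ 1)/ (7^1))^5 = 32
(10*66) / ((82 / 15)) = 120.73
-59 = -59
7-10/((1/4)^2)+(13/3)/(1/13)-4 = -302/3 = -100.67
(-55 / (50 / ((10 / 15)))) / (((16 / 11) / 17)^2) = -384659 / 3840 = -100.17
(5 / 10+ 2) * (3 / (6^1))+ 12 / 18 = 23 / 12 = 1.92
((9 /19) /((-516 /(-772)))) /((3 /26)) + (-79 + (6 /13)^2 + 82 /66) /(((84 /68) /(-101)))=6346.33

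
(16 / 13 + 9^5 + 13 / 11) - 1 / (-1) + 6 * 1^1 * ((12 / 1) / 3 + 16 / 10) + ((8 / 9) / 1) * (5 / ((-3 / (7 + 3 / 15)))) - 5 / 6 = 84476553 / 1430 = 59074.51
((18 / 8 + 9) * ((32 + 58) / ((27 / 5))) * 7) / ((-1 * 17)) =-2625 / 34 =-77.21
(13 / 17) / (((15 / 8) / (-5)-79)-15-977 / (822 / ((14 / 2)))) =-42744 / 5740237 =-0.01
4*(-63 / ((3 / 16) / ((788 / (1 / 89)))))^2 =2221114740719616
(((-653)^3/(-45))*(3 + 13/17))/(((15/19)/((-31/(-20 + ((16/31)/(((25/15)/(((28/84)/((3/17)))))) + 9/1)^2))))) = -10086911263310912/792557799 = -12727035.52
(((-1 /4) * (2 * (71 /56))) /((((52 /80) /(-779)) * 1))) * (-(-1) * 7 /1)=276545 /52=5318.17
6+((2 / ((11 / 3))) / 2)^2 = 735 / 121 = 6.07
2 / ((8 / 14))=7 / 2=3.50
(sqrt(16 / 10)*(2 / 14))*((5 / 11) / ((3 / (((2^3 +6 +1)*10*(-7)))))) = -100*sqrt(10) / 11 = -28.75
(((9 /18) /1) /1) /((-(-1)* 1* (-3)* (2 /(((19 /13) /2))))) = -19 /312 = -0.06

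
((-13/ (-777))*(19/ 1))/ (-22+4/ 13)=-3211/ 219114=-0.01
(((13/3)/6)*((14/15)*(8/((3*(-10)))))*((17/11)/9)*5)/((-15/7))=43316/601425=0.07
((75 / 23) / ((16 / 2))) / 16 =75 / 2944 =0.03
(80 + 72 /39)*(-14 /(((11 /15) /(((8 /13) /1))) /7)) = -12512640 /1859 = -6730.84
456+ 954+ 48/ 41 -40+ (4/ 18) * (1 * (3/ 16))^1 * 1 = 1349273/ 984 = 1371.21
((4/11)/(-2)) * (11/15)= -2/15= -0.13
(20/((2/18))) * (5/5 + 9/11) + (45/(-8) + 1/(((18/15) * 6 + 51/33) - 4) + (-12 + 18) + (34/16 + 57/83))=157592789/476586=330.67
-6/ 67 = -0.09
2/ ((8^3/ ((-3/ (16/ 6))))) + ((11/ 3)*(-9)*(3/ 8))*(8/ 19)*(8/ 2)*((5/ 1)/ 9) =-450731/ 38912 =-11.58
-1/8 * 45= -45/8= -5.62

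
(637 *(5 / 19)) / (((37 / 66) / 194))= 40780740 / 703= 58009.59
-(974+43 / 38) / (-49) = 37055 / 1862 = 19.90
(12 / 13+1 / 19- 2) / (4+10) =-253 / 3458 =-0.07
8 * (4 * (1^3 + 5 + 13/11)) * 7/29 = 17696/319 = 55.47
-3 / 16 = -0.19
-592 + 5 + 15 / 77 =-45184 / 77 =-586.81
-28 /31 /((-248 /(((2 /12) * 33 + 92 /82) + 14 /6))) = 15421 /472812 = 0.03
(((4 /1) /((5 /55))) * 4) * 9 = 1584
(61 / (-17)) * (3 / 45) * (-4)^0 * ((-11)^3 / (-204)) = -81191 / 52020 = -1.56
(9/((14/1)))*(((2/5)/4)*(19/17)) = 171/2380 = 0.07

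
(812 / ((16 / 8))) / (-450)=-203 / 225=-0.90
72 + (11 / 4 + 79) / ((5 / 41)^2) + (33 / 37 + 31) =5600.76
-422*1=-422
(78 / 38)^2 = 1521 / 361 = 4.21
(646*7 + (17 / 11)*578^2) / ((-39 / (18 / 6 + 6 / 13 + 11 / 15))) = -937292212 / 16731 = -56021.29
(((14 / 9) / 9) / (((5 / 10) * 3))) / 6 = 14 / 729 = 0.02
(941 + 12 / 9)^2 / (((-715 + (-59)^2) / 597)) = 1590393871 / 8298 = 191659.90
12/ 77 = 0.16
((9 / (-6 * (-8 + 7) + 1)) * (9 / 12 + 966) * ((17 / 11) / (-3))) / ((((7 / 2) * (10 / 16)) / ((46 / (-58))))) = 18143964 / 78155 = 232.15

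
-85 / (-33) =2.58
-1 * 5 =-5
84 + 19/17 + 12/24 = 2911/34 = 85.62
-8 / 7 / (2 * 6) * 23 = -46 / 21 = -2.19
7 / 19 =0.37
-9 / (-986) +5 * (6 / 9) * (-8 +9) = 9887 / 2958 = 3.34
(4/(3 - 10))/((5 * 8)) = -1/70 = -0.01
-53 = -53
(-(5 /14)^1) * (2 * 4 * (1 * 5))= -100 /7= -14.29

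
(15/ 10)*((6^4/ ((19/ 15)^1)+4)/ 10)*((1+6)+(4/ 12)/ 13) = 1336846/ 1235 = 1082.47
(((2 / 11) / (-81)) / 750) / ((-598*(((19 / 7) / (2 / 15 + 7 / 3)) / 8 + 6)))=0.00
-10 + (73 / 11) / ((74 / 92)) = -712 / 407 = -1.75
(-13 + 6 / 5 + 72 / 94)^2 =6723649 / 55225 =121.75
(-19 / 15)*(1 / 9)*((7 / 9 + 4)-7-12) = 2432 / 1215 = 2.00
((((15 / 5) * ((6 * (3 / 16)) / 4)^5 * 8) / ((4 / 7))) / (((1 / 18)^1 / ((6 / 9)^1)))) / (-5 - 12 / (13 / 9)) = -48361131 / 725614592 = -0.07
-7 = -7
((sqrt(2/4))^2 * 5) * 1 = 5/2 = 2.50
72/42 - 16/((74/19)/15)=-15516/259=-59.91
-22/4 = -11/2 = -5.50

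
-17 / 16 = -1.06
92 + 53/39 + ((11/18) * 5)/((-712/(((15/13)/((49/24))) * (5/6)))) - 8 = 19356567/226772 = 85.36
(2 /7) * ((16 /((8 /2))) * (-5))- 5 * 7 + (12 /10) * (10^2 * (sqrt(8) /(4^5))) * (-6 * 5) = -285 /7- 225 * sqrt(2) /32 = -50.66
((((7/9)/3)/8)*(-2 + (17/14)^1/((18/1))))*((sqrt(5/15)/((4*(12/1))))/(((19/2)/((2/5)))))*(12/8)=-487*sqrt(3)/17729280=-0.00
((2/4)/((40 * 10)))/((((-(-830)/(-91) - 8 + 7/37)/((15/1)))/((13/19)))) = -43771/57769120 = -0.00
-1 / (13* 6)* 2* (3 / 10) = -1 / 130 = -0.01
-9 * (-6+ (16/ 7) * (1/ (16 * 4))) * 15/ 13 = 22545/ 364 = 61.94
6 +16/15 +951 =14371/15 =958.07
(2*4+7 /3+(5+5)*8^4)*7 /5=860377 /15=57358.47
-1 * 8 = -8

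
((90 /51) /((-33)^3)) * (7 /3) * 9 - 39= -2647429 /67881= -39.00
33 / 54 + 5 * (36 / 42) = 617 / 126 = 4.90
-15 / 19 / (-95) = 3 / 361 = 0.01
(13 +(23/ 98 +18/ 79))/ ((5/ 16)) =833816/ 19355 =43.08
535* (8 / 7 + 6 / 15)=5778 / 7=825.43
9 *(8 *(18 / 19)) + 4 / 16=5203 / 76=68.46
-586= -586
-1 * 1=-1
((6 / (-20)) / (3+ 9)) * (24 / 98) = -3 / 490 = -0.01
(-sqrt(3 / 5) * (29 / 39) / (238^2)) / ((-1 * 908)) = 29 * sqrt(15) / 10029386640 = 0.00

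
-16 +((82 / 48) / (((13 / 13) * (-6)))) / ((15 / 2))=-17321 / 1080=-16.04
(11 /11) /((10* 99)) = 1 /990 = 0.00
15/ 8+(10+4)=127/ 8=15.88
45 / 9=5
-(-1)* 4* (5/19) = 20/19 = 1.05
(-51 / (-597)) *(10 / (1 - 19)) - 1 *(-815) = 1459580 / 1791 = 814.95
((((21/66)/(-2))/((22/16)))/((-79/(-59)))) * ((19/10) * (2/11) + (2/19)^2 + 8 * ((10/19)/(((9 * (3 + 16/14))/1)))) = -2009508494/49536219645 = -0.04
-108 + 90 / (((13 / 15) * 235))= -65718 / 611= -107.56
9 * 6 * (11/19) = 594/19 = 31.26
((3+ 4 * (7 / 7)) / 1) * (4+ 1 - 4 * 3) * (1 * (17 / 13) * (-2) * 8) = 13328 / 13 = 1025.23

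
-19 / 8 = -2.38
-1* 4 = -4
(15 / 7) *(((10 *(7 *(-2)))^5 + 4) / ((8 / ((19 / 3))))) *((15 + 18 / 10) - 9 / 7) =-138718255189683 / 98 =-1415492399894.72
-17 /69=-0.25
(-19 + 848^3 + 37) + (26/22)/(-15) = 100617034637/165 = 609800209.92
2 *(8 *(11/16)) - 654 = -643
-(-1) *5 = 5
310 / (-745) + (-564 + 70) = -73668 / 149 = -494.42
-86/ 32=-2.69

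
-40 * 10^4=-400000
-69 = -69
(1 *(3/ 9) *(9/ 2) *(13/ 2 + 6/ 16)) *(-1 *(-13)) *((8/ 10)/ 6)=143/ 8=17.88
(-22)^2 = 484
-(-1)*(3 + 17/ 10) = 47/ 10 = 4.70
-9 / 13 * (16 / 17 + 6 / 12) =-441 / 442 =-1.00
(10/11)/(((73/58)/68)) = 39440/803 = 49.12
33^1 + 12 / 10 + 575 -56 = 2766 / 5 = 553.20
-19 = -19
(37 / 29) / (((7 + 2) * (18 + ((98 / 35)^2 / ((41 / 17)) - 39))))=-37925 / 4748373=-0.01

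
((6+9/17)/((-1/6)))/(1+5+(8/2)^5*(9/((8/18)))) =-111/58769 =-0.00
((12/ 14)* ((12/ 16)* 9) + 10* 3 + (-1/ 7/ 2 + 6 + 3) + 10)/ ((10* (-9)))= -383/ 630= -0.61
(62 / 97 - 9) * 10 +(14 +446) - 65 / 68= 375.44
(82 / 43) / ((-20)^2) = 41 / 8600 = 0.00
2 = 2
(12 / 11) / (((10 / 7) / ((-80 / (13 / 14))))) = -9408 / 143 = -65.79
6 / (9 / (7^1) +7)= 0.72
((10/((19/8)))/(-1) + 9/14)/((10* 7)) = -949/18620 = -0.05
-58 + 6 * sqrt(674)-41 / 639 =-37103 / 639 + 6 * sqrt(674) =97.70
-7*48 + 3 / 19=-6381 / 19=-335.84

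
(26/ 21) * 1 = 26/ 21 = 1.24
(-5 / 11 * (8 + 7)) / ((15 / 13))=-65 / 11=-5.91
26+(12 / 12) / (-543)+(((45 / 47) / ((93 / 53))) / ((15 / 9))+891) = 725743021 / 791151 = 917.33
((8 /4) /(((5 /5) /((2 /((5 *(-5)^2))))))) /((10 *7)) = 2 /4375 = 0.00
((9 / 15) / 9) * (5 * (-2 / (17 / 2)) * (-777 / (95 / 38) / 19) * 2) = 4144 / 1615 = 2.57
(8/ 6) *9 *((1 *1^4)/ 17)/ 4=3/ 17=0.18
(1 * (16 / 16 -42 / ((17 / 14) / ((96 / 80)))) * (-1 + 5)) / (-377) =13772 / 32045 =0.43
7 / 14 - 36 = -71 / 2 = -35.50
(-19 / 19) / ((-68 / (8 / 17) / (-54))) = -108 / 289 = -0.37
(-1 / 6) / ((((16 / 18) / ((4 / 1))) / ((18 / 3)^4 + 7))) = -3909 / 4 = -977.25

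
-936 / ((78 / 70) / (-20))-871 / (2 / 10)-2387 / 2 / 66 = 149123 / 12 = 12426.92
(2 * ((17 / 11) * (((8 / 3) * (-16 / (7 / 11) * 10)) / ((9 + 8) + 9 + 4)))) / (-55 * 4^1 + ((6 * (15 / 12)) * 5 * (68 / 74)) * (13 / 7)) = 161024 / 363645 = 0.44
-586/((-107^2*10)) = 293/57245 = 0.01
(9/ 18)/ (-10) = -1/ 20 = -0.05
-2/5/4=-1/10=-0.10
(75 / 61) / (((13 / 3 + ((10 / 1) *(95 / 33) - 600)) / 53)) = -131175 / 1141127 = -0.11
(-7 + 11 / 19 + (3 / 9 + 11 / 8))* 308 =-165473 / 114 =-1451.52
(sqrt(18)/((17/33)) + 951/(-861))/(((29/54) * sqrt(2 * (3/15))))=-8559 * sqrt(10)/8323 + 5346 * sqrt(5)/493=21.00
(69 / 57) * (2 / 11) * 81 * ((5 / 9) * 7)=14490 / 209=69.33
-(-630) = 630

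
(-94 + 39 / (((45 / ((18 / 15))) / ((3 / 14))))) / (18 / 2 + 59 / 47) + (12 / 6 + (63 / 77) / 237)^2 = -326796834687 / 63697830350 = -5.13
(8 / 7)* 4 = 32 / 7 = 4.57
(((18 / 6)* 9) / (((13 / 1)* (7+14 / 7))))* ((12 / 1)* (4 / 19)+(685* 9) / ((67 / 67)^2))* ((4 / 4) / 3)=474.43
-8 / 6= -4 / 3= -1.33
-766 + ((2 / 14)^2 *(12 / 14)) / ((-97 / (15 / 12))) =-50971187 / 66542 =-766.00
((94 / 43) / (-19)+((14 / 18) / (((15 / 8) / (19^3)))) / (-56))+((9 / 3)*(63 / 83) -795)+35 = -7402731764 / 9154485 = -808.65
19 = 19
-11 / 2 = -5.50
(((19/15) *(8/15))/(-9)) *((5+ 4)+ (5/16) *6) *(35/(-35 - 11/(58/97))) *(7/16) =41209/176040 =0.23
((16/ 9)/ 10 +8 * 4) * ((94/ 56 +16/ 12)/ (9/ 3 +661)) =45793/ 313740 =0.15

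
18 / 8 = 9 / 4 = 2.25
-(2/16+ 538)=-4305/8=-538.12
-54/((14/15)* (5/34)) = -2754/7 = -393.43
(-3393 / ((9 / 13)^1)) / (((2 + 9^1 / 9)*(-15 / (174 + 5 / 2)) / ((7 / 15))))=12110371 / 1350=8970.65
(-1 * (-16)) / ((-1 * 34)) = -8 / 17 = -0.47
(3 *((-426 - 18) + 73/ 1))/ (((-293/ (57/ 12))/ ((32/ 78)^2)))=451136/ 148551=3.04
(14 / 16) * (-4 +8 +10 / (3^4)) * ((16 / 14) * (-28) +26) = -1169 / 54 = -21.65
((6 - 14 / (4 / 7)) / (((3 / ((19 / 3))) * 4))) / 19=-37 / 72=-0.51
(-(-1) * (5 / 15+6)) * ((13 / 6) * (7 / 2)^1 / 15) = 1729 / 540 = 3.20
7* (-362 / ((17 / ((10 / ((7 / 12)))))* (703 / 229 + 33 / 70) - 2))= -696343200 / 415439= -1676.16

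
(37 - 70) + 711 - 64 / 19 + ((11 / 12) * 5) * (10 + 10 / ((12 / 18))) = 179941 / 228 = 789.21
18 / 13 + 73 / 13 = 7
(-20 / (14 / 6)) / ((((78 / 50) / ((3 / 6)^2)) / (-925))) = 1270.60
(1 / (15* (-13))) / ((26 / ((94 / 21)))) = -47 / 53235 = -0.00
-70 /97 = -0.72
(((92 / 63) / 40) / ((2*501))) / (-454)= -23 / 286592040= -0.00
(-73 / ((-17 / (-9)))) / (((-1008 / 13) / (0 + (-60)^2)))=213525 / 119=1794.33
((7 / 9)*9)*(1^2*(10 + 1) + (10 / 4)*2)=112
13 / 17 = 0.76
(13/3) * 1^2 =13/3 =4.33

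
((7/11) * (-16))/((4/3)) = -7.64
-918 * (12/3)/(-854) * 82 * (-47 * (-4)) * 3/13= 84911328/5551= 15296.58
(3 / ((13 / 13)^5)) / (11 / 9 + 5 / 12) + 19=1229 / 59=20.83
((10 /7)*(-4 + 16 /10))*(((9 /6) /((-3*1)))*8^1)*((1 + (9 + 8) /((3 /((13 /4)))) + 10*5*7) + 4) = 35848 /7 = 5121.14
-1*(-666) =666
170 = 170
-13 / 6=-2.17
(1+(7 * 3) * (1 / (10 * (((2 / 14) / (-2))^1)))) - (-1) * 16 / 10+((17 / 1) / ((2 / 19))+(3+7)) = 1447 / 10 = 144.70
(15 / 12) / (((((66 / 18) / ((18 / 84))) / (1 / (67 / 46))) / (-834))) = -431595 / 10318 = -41.83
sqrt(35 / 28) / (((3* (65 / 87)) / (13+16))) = 841* sqrt(5) / 130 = 14.47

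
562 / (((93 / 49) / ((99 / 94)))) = 454377 / 1457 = 311.86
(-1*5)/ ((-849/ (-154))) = -770/ 849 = -0.91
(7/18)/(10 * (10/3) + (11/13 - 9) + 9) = 91/7998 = 0.01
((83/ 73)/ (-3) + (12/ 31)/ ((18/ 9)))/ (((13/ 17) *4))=-21403/ 353028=-0.06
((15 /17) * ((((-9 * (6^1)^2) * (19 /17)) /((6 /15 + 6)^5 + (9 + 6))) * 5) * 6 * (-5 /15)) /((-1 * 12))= -0.02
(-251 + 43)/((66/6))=-208/11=-18.91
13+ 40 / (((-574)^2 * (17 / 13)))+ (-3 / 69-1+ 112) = 123.96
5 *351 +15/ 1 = 1770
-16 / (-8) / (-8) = -1 / 4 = -0.25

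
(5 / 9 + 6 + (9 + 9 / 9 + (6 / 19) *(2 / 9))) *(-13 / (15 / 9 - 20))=11.79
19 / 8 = 2.38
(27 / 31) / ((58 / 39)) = 1053 / 1798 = 0.59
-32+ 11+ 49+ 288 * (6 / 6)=316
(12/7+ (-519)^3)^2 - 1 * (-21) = 957635454289428030/49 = 19543580699784245.51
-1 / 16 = -0.06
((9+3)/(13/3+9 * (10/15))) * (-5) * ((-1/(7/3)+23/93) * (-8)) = -56640/6727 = -8.42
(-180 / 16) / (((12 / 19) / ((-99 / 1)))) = 28215 / 16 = 1763.44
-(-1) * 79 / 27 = 79 / 27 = 2.93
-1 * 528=-528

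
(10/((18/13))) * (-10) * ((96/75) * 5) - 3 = -4187/9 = -465.22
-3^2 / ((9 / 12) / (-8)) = 96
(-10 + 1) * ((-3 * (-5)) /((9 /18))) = -270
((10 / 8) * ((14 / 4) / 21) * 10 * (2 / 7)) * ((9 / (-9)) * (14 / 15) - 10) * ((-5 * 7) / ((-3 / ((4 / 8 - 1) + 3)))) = -5125 / 27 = -189.81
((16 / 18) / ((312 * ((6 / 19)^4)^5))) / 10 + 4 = 2929142.42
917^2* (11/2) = 9249779/2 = 4624889.50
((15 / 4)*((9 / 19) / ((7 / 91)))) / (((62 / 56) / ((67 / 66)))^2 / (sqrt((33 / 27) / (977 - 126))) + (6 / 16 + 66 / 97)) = -166559383421288130 / 6724540238312851937 + 51194238125890860*sqrt(9361) / 6724540238312851937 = 0.71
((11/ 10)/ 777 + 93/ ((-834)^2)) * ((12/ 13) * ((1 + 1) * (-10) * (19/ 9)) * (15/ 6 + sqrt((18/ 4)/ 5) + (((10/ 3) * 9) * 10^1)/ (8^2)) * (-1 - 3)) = 23570488 * sqrt(10)/ 325269035 + 338825765/ 195161421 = 1.97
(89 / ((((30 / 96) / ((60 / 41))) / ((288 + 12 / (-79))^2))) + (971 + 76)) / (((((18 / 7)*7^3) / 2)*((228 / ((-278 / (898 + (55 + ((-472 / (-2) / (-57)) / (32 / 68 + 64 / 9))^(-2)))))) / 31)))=-1824082129341225079127 / 589362317457907378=-3095.01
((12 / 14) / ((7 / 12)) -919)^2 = 2021311681 / 2401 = 841862.42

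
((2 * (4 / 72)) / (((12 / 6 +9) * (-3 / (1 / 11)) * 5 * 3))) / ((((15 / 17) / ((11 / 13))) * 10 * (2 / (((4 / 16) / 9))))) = -17 / 625482000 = -0.00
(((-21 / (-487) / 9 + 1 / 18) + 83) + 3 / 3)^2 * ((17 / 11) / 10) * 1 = 9230690908193 / 8452703160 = 1092.04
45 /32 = 1.41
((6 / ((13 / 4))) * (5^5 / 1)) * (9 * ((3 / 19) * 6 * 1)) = 12150000 / 247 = 49190.28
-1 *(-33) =33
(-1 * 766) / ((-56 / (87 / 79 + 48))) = 1485657 / 2212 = 671.64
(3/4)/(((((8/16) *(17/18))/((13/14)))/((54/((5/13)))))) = 207.06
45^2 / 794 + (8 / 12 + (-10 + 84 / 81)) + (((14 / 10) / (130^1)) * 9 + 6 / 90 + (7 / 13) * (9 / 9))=-17571194 / 3483675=-5.04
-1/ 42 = -0.02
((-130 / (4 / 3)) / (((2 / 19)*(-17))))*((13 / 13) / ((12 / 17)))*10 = 6175 / 8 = 771.88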